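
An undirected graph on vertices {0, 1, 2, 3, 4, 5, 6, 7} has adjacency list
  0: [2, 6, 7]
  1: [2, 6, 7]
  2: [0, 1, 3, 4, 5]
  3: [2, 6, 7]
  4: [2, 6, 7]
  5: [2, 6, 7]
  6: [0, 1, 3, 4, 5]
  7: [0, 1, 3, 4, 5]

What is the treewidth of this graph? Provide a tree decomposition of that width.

Each bag holds 4 vertices, so the decomposition has width 3, which upper-bounds the treewidth. For the lower bound: the 4 vertex sets {0,6}, {2,5}, {7}, {1} are disjoint, each induces a connected subgraph, and every pair is joined by at least one edge of G. Contracting each set to a single vertex therefore yields K_{4} as a minor, and since treewidth is minor-monotone, tw(G) ≥ tw(K_{4}) = 3. Therefore the treewidth is 3.

Treewidth 3.
Bags: B1 = {0, 2, 6, 7}  B2 = {2, 5, 6, 7}  B3 = {1, 2, 6, 7}  B4 = {2, 3, 6, 7}  B5 = {2, 4, 6, 7}
Tree: B1–B2, B2–B3, B3–B4, B4–B5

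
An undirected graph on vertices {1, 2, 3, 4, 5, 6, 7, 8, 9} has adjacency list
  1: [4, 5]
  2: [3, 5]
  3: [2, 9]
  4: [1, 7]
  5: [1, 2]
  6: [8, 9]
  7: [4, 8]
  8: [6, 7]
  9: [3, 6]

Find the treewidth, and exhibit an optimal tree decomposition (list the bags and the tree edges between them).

Treewidth 2.
Bags: B1 = {1, 4, 7}  B2 = {1, 7, 8}  B3 = {1, 6, 8}  B4 = {1, 6, 9}  B5 = {1, 3, 9}  B6 = {1, 2, 3}  B7 = {1, 2, 5}
Tree: B1–B2, B2–B3, B3–B4, B4–B5, B5–B6, B6–B7

Each bag holds 3 vertices, so the decomposition has width 2, which upper-bounds the treewidth. The edges 1–4–7–8–6–9–3–2–5–1 form a cycle, so G is not a tree and its treewidth is at least 2. Combining the bounds, tw(G) = 2.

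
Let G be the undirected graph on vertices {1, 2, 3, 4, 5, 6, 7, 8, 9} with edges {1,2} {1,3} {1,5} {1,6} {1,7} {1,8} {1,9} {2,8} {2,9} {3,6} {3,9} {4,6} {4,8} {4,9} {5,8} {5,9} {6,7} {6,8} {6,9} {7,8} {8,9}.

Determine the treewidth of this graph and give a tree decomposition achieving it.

Each bag holds 4 vertices, so the decomposition has width 3, which upper-bounds the treewidth. Conversely, {1, 2, 8, 9} is a clique of size 4, and the vertices of any clique must share a bag in every tree decomposition; so some bag has ≥ 4 vertices and tw(G) ≥ 3. Hence tw(G) = 3 exactly.

Treewidth 3.
One optimal decomposition is:
Bags: B1 = {1, 6, 7, 8}  B2 = {1, 6, 8, 9}  B3 = {1, 3, 6, 9}  B4 = {1, 2, 8, 9}  B5 = {1, 5, 8, 9}  B6 = {4, 6, 8, 9}
Tree: B1–B2, B2–B3, B2–B4, B2–B5, B2–B6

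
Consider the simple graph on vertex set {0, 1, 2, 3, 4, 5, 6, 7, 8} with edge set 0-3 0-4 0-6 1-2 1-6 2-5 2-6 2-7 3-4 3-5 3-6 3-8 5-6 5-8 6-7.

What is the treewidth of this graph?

A width-2 tree decomposition is:
Bags: B1 = {3, 5, 6}  B2 = {2, 5, 6}  B3 = {1, 2, 6}  B4 = {0, 3, 6}  B5 = {2, 6, 7}  B6 = {0, 3, 4}  B7 = {3, 5, 8}
Tree: B1–B2, B2–B3, B1–B4, B2–B5, B4–B6, B1–B7
Each bag holds 3 vertices, so the decomposition has width 2, which upper-bounds the treewidth. On the other hand G contains the 3-clique {3, 5, 8}. A clique must lie in a single bag of any decomposition, so no decomposition can have width below 2. Combining the bounds, tw(G) = 2.

2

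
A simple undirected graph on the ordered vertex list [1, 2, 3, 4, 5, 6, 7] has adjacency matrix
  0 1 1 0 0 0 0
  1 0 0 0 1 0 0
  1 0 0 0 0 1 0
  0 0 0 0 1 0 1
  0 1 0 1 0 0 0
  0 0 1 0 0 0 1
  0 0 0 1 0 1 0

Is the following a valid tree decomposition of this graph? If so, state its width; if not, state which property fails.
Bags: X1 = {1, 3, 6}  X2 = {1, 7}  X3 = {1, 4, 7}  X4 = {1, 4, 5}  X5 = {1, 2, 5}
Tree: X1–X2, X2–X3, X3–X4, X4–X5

A tree decomposition must satisfy three properties: every vertex lies in some bag; for every edge, both endpoints lie together in some bag; and for every vertex, the bags containing it form a connected subtree. Here edge (6,7) lies in no bag, so the decomposition is invalid.

No — edge (6,7) lies in no bag.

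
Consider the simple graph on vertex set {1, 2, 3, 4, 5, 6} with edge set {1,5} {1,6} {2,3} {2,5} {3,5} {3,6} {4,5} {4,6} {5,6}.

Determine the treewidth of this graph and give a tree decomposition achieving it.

The largest bag has 3 vertices, giving width 2; this decomposition certifies tw(G) ≤ 2. For the lower bound, the 3 vertices {2, 3, 5} are pairwise adjacent, and any tree decomposition puts a clique entirely inside one bag — forcing width ≥ 2. Combining the bounds, tw(G) = 2.

Treewidth 2.
One such decomposition:
Bags: B1 = {4, 5, 6}  B2 = {3, 5, 6}  B3 = {2, 3, 5}  B4 = {1, 5, 6}
Tree: B1–B2, B2–B3, B1–B4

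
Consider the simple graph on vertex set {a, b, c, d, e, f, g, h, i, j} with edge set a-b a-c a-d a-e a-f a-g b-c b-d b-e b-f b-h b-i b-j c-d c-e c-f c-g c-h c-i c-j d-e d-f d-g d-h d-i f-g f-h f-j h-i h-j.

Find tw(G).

4

A width-4 tree decomposition is:
Bags: B1 = {b, c, d, h, i}  B2 = {b, c, d, f, h}  B3 = {a, b, c, d, f}  B4 = {b, c, f, h, j}  B5 = {a, c, d, f, g}  B6 = {a, b, c, d, e}
Tree: B1–B2, B2–B3, B2–B4, B3–B5, B3–B6
The largest bag has 5 vertices, giving width 4; this decomposition certifies tw(G) ≤ 4. For the lower bound, the 5 vertices {a, c, d, f, g} are pairwise adjacent, and any tree decomposition puts a clique entirely inside one bag — forcing width ≥ 4. The upper and lower bounds meet at 4, so that is the treewidth.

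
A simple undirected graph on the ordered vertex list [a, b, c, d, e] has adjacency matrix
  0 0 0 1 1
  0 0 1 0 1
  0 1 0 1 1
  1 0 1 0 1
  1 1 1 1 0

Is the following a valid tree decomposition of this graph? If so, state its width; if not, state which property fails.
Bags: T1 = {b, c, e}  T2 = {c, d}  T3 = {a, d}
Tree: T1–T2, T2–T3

No — edge (e,d) lies in no bag.

A tree decomposition must satisfy three properties: every vertex lies in some bag; for every edge, both endpoints lie together in some bag; and for every vertex, the bags containing it form a connected subtree. Here edge (e,d) lies in no bag, so the decomposition is invalid.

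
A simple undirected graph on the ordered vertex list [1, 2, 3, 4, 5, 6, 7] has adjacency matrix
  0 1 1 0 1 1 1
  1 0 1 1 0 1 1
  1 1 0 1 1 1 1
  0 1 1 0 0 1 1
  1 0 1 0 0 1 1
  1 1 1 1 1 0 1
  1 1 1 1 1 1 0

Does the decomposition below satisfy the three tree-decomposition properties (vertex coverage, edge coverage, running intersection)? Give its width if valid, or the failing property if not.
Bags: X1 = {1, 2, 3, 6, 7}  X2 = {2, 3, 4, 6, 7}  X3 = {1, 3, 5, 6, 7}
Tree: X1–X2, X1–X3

Yes; width 4.

Checking the three conditions: (i) the bags cover all of {1, 2, 3, 4, 5, 6, 7}; (ii) for each edge, some bag contains both endpoints; (iii) the bags containing any fixed vertex form a subtree. All hold, so the decomposition is valid with width 5 − 1 = 4.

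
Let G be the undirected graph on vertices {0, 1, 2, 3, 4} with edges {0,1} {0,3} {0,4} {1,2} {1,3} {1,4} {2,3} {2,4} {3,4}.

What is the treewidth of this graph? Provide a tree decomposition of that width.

The largest bag has 4 vertices, giving width 3; this decomposition certifies tw(G) ≤ 3. On the other hand G contains the 4-clique {0, 1, 3, 4}. A clique must lie in a single bag of any decomposition, so no decomposition can have width below 3. The upper and lower bounds meet at 3, so that is the treewidth.

Treewidth 3.
Bags: B1 = {1, 2, 3, 4}  B2 = {0, 1, 3, 4}
Tree: B1–B2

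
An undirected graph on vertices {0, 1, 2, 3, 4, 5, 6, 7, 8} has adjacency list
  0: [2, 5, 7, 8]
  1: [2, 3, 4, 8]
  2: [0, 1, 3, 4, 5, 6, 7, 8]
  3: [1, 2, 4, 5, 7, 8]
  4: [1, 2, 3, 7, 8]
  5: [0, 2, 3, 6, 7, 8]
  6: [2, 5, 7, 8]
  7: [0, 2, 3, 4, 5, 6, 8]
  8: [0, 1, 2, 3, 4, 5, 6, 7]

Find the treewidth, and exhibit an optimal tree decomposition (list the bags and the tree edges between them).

Treewidth 4.
One optimal decomposition is:
Bags: B1 = {2, 3, 4, 7, 8}  B2 = {2, 3, 5, 7, 8}  B3 = {0, 2, 5, 7, 8}  B4 = {1, 2, 3, 4, 8}  B5 = {2, 5, 6, 7, 8}
Tree: B1–B2, B2–B3, B1–B4, B2–B5

Each bag holds 5 vertices, so the decomposition has width 4, which upper-bounds the treewidth. Conversely, {1, 2, 3, 4, 8} is a clique of size 5, and the vertices of any clique must share a bag in every tree decomposition; so some bag has ≥ 5 vertices and tw(G) ≥ 4. Hence tw(G) = 4 exactly.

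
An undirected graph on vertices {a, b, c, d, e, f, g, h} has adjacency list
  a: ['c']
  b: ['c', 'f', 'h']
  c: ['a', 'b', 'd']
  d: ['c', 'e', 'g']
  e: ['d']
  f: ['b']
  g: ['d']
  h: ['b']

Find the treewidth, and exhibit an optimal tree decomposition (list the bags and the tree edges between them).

Treewidth 1.
One optimal decomposition is:
Bags: B1 = {b, f}  B2 = {b, c}  B3 = {c, d}  B4 = {a, c}  B5 = {d, e}  B6 = {d, g}  B7 = {b, h}
Tree: B1–B2, B2–B3, B3–B4, B3–B5, B3–B6, B1–B7

Every bag has size at most 2, so the width is 2 − 1 = 1 and tw(G) ≤ 1. G has an edge, so its treewidth is at least 1. Combining the bounds, tw(G) = 1.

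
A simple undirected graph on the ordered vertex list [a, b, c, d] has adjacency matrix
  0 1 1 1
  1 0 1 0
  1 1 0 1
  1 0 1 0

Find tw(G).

A width-2 tree decomposition is:
Bags: B1 = {a, c, d}  B2 = {a, b, c}
Tree: B1–B2
Every bag has size at most 3, so the width is 3 − 1 = 2 and tw(G) ≤ 2. On the other hand G contains the 3-clique {a, c, d}. A clique must lie in a single bag of any decomposition, so no decomposition can have width below 2. Combining the bounds, tw(G) = 2.

2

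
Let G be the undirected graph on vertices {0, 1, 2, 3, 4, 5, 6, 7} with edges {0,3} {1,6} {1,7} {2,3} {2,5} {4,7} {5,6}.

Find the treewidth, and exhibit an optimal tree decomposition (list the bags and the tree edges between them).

Treewidth 1.
One such decomposition:
Bags: B1 = {4, 7}  B2 = {1, 7}  B3 = {1, 6}  B4 = {5, 6}  B5 = {2, 5}  B6 = {2, 3}  B7 = {0, 3}
Tree: B1–B2, B2–B3, B3–B4, B4–B5, B5–B6, B6–B7

Every bag has size at most 2, so the width is 2 − 1 = 1 and tw(G) ≤ 1. Since G has at least one edge (e.g. 4–7), it is not an edgeless graph, so tw(G) ≥ 1. Hence tw(G) = 1 exactly.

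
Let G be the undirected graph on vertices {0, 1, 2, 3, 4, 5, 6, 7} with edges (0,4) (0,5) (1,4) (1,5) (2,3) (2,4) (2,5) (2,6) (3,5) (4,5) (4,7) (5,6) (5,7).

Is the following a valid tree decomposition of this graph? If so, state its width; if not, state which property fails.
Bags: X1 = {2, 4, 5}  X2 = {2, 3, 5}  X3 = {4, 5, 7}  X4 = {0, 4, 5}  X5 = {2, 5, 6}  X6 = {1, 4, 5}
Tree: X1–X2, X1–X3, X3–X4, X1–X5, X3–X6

Checking the three conditions: (i) the bags cover all of {0, 1, 2, 3, 4, 5, 6, 7}; (ii) for each edge, some bag contains both endpoints; (iii) the bags containing any fixed vertex form a subtree. All hold, so the decomposition is valid with width 3 − 1 = 2.

Yes; width 2.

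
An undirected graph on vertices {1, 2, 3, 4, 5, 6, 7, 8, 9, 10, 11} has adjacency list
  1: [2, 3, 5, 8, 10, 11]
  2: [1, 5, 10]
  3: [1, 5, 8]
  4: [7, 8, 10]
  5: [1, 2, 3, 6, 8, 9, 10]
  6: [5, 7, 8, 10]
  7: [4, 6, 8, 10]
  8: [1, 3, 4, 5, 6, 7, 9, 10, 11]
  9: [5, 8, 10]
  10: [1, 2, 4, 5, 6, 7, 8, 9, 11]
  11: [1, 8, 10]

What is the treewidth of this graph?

A width-3 tree decomposition is:
Bags: B1 = {1, 5, 8, 10}  B2 = {1, 2, 5, 10}  B3 = {5, 6, 8, 10}  B4 = {1, 8, 10, 11}  B5 = {1, 3, 5, 8}  B6 = {6, 7, 8, 10}  B7 = {4, 7, 8, 10}  B8 = {5, 8, 9, 10}
Tree: B1–B2, B1–B3, B1–B4, B1–B5, B3–B6, B6–B7, B3–B8
Each bag holds 4 vertices, so the decomposition has width 3, which upper-bounds the treewidth. Conversely, {1, 8, 10, 11} is a clique of size 4, and the vertices of any clique must share a bag in every tree decomposition; so some bag has ≥ 4 vertices and tw(G) ≥ 3. Hence tw(G) = 3 exactly.

3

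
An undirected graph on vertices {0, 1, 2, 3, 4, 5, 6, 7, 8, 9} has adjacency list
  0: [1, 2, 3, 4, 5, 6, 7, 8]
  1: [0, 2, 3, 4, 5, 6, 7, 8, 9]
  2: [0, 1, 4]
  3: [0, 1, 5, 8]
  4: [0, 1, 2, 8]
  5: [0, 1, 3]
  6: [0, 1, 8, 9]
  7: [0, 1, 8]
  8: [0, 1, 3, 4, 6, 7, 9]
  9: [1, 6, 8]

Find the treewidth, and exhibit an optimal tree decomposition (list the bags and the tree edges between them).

Each bag holds 4 vertices, so the decomposition has width 3, which upper-bounds the treewidth. Conversely, {0, 1, 3, 8} is a clique of size 4, and the vertices of any clique must share a bag in every tree decomposition; so some bag has ≥ 4 vertices and tw(G) ≥ 3. The upper and lower bounds meet at 3, so that is the treewidth.

Treewidth 3.
One optimal decomposition is:
Bags: B1 = {0, 1, 6, 8}  B2 = {1, 6, 8, 9}  B3 = {0, 1, 7, 8}  B4 = {0, 1, 4, 8}  B5 = {0, 1, 3, 8}  B6 = {0, 1, 3, 5}  B7 = {0, 1, 2, 4}
Tree: B1–B2, B1–B3, B1–B4, B3–B5, B5–B6, B4–B7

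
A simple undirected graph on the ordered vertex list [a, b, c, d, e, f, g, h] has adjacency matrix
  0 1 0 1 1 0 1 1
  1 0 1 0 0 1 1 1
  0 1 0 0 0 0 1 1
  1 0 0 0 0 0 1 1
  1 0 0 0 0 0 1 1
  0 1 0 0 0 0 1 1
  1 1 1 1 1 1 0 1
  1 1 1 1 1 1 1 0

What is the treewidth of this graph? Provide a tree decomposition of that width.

Each bag holds 4 vertices, so the decomposition has width 3, which upper-bounds the treewidth. On the other hand G contains the 4-clique {a, d, g, h}. A clique must lie in a single bag of any decomposition, so no decomposition can have width below 3. Combining the bounds, tw(G) = 3.

Treewidth 3.
One such decomposition:
Bags: B1 = {a, b, g, h}  B2 = {a, d, g, h}  B3 = {a, e, g, h}  B4 = {b, c, g, h}  B5 = {b, f, g, h}
Tree: B1–B2, B2–B3, B1–B4, B1–B5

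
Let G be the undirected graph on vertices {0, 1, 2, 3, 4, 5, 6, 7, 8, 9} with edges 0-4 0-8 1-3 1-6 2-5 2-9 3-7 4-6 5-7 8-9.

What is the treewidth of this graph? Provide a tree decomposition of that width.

Every bag has size at most 3, so the width is 3 − 1 = 2 and tw(G) ≤ 2. For the lower bound, G contains the cycle 8–9–2–5–7–3–1–6–4–0–8, so G is not a forest; only forests have treewidth ≤ 1, hence tw(G) ≥ 2. Therefore the treewidth is 2.

Treewidth 2.
One optimal decomposition is:
Bags: B1 = {2, 8, 9}  B2 = {2, 5, 8}  B3 = {5, 7, 8}  B4 = {3, 7, 8}  B5 = {1, 3, 8}  B6 = {1, 6, 8}  B7 = {4, 6, 8}  B8 = {0, 4, 8}
Tree: B1–B2, B2–B3, B3–B4, B4–B5, B5–B6, B6–B7, B7–B8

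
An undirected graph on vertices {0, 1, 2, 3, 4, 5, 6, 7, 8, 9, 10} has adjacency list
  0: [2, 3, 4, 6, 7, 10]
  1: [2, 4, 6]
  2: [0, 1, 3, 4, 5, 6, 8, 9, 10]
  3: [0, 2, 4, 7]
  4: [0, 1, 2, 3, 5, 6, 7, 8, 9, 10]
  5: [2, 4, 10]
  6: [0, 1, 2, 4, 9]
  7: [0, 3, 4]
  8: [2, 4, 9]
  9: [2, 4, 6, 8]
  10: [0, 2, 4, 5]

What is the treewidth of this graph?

3

A width-3 tree decomposition is:
Bags: B1 = {0, 2, 3, 4}  B2 = {0, 2, 4, 6}  B3 = {2, 4, 6, 9}  B4 = {0, 2, 4, 10}  B5 = {2, 4, 5, 10}  B6 = {0, 3, 4, 7}  B7 = {2, 4, 8, 9}  B8 = {1, 2, 4, 6}
Tree: B1–B2, B2–B3, B2–B4, B4–B5, B1–B6, B3–B7, B3–B8
Every bag has size at most 4, so the width is 4 − 1 = 3 and tw(G) ≤ 3. For the lower bound, the 4 vertices {0, 2, 4, 10} are pairwise adjacent, and any tree decomposition puts a clique entirely inside one bag — forcing width ≥ 3. Therefore the treewidth is 3.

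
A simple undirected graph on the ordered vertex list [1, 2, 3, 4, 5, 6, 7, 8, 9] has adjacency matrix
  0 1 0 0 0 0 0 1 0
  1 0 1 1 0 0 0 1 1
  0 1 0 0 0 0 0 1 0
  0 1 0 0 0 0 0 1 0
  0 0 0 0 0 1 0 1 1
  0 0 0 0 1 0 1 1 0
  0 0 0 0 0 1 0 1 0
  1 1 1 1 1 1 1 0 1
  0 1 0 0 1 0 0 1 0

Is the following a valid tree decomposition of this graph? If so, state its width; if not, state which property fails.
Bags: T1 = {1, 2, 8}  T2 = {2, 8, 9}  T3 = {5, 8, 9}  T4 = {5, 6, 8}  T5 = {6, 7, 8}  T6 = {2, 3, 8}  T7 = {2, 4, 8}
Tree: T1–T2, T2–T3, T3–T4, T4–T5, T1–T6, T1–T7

Every vertex of G appears in some bag (union = {1, 2, 3, 4, 5, 6, 7, 8, 9}); every edge is covered by a bag; and for each vertex v the set of bags containing v is connected in the bag tree. The decomposition is therefore valid. The largest bag has 3 vertices, so the width is 2.

Yes; width 2.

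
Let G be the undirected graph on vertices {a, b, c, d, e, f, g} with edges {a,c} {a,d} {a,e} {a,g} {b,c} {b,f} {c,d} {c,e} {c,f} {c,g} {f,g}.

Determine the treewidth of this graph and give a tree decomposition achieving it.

The largest bag has 3 vertices, giving width 2; this decomposition certifies tw(G) ≤ 2. Conversely, {a, c, g} is a clique of size 3, and the vertices of any clique must share a bag in every tree decomposition; so some bag has ≥ 3 vertices and tw(G) ≥ 2. Hence tw(G) = 2 exactly.

Treewidth 2.
One such decomposition:
Bags: B1 = {a, c, e}  B2 = {a, c, g}  B3 = {c, f, g}  B4 = {b, c, f}  B5 = {a, c, d}
Tree: B1–B2, B2–B3, B3–B4, B1–B5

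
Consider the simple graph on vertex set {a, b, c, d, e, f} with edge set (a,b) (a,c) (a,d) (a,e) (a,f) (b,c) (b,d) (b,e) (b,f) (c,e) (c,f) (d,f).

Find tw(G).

3

A width-3 tree decomposition is:
Bags: B1 = {a, b, c, e}  B2 = {a, b, c, f}  B3 = {a, b, d, f}
Tree: B1–B2, B2–B3
Each bag holds 4 vertices, so the decomposition has width 3, which upper-bounds the treewidth. For the lower bound, the 4 vertices {a, b, d, f} are pairwise adjacent, and any tree decomposition puts a clique entirely inside one bag — forcing width ≥ 3. Therefore the treewidth is 3.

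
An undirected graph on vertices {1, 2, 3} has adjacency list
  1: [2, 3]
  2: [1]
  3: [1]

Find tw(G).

1

A width-1 tree decomposition is:
Bags: B1 = {1, 2}  B2 = {1, 3}
Tree: B1–B2
The largest bag has 2 vertices, giving width 1; this decomposition certifies tw(G) ≤ 1. Any graph with an edge has treewidth ≥ 1, and G has the edge 2–1. Combining the bounds, tw(G) = 1.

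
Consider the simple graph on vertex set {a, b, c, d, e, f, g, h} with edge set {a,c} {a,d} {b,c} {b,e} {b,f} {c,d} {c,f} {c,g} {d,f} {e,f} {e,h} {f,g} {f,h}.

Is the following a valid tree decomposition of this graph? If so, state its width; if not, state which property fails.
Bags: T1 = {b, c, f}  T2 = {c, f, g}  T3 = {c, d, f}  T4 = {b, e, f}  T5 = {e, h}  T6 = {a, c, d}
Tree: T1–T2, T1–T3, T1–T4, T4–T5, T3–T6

No — edge (f,h) lies in no bag.

A tree decomposition must satisfy three properties: every vertex lies in some bag; for every edge, both endpoints lie together in some bag; and for every vertex, the bags containing it form a connected subtree. Here edge (f,h) lies in no bag, so the decomposition is invalid.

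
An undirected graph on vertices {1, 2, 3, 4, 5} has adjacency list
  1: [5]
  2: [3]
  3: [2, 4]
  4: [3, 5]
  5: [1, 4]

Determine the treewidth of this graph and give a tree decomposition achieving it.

The largest bag has 2 vertices, giving width 1; this decomposition certifies tw(G) ≤ 1. Since G has at least one edge (e.g. 4–5), it is not an edgeless graph, so tw(G) ≥ 1. Combining the bounds, tw(G) = 1.

Treewidth 1.
One optimal decomposition is:
Bags: B1 = {4, 5}  B2 = {3, 4}  B3 = {1, 5}  B4 = {2, 3}
Tree: B1–B2, B1–B3, B2–B4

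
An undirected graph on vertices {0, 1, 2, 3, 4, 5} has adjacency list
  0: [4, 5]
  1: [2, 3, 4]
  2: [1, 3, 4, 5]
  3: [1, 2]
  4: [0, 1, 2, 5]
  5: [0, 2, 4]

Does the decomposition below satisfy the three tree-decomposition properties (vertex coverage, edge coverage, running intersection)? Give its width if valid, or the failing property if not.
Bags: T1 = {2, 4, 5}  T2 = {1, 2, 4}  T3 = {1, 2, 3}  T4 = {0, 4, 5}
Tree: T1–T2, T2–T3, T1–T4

Vertex coverage: the bags together contain {0, 1, 2, 3, 4, 5}, the full vertex set. Edge coverage: each edge of G has both endpoints in at least one bag. Running intersection: for every vertex, the bags containing it form a connected subtree. All three properties hold, so this is a valid tree decomposition of width max|bag| − 1 = 2, and hence tw(G) ≤ 2.

Yes; width 2.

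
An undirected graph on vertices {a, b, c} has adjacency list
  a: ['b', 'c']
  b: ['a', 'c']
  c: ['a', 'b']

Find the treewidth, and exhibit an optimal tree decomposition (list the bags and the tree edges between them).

Treewidth 2.
One optimal decomposition is:
Bags: B1 = {a, b, c}
Tree: (single bag)

With just one bag of size 3, the width is 3 − 1 = 2, so tw(G) ≤ 2. On the other hand G contains the 3-clique {a, b, c}. A clique must lie in a single bag of any decomposition, so no decomposition can have width below 2. The upper and lower bounds meet at 2, so that is the treewidth.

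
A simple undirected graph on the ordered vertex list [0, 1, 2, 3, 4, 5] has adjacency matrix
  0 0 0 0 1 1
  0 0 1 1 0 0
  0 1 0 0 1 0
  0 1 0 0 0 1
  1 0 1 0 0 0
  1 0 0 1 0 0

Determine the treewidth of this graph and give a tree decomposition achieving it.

Treewidth 2.
Bags: B1 = {1, 3, 5}  B2 = {1, 2, 5}  B3 = {2, 4, 5}  B4 = {0, 4, 5}
Tree: B1–B2, B2–B3, B3–B4

Each bag holds 3 vertices, so the decomposition has width 2, which upper-bounds the treewidth. The edges 5–3–1–2–4–0–5 form a cycle, so G is not a tree and its treewidth is at least 2. Hence tw(G) = 2 exactly.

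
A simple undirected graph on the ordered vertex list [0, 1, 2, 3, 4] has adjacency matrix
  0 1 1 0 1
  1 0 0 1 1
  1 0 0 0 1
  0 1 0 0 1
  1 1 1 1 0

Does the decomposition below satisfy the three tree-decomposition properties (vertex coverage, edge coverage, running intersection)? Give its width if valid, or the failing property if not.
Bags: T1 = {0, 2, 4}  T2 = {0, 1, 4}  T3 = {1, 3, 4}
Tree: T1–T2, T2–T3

Every vertex of G appears in some bag (union = {0, 1, 2, 3, 4}); every edge is covered by a bag; and for each vertex v the set of bags containing v is connected in the bag tree. The decomposition is therefore valid. The largest bag has 3 vertices, so the width is 2.

Yes; width 2.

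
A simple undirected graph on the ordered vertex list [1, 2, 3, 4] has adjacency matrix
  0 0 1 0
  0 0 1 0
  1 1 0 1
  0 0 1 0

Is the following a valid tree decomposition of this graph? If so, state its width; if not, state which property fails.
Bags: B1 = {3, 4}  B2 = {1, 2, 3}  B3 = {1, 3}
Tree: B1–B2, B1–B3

No — bags containing vertex 1 are not connected in the tree.

A tree decomposition must satisfy three properties: every vertex lies in some bag; for every edge, both endpoints lie together in some bag; and for every vertex, the bags containing it form a connected subtree. Here bags containing vertex 1 are not connected in the tree, so the decomposition is invalid.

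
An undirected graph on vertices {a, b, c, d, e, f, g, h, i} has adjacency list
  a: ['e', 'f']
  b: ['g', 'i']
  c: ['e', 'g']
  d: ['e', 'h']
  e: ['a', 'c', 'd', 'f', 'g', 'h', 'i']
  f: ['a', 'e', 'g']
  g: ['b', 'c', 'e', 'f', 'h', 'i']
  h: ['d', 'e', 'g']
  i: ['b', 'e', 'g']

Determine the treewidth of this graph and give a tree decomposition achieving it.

Treewidth 2.
One such decomposition:
Bags: B1 = {e, f, g}  B2 = {a, e, f}  B3 = {e, g, h}  B4 = {e, g, i}  B5 = {b, g, i}  B6 = {c, e, g}  B7 = {d, e, h}
Tree: B1–B2, B1–B3, B1–B4, B4–B5, B3–B6, B3–B7

Every bag has size at most 3, so the width is 3 − 1 = 2 and tw(G) ≤ 2. On the other hand G contains the 3-clique {d, e, h}. A clique must lie in a single bag of any decomposition, so no decomposition can have width below 2. Therefore the treewidth is 2.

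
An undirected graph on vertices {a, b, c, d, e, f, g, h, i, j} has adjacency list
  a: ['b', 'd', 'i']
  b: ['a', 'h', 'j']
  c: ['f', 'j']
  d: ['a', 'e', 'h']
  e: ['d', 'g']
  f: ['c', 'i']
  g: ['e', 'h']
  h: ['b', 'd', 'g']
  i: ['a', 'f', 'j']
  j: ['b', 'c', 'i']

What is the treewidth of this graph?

2

A width-2 tree decomposition is:
Bags: B1 = {c, f, i}  B2 = {c, i, j}  B3 = {a, i, j}  B4 = {a, b, j}  B5 = {a, b, d}  B6 = {b, d, h}  B7 = {d, e, h}  B8 = {e, g, h}
Tree: B1–B2, B2–B3, B3–B4, B4–B5, B5–B6, B6–B7, B7–B8
The largest bag has 3 vertices, giving width 2; this decomposition certifies tw(G) ≤ 2. For the lower bound, G contains the cycle f–c–j–i–f, so G is not a forest; only forests have treewidth ≤ 1, hence tw(G) ≥ 2. The upper and lower bounds meet at 2, so that is the treewidth.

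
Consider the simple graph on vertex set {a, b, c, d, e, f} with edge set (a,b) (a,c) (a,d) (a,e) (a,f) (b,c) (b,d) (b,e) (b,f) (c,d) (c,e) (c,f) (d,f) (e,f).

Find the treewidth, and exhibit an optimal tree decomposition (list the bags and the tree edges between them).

Treewidth 4.
One such decomposition:
Bags: B1 = {a, b, c, d, f}  B2 = {a, b, c, e, f}
Tree: B1–B2

Each bag holds 5 vertices, so the decomposition has width 4, which upper-bounds the treewidth. For the lower bound, the 5 vertices {a, b, c, d, f} are pairwise adjacent, and any tree decomposition puts a clique entirely inside one bag — forcing width ≥ 4. Combining the bounds, tw(G) = 4.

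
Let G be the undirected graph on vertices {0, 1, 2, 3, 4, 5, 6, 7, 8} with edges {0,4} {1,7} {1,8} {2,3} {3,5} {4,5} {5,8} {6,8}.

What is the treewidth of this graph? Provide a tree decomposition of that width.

Treewidth 1.
One such decomposition:
Bags: B1 = {5, 8}  B2 = {4, 5}  B3 = {3, 5}  B4 = {1, 8}  B5 = {2, 3}  B6 = {6, 8}  B7 = {1, 7}  B8 = {0, 4}
Tree: B1–B2, B1–B3, B1–B4, B3–B5, B1–B6, B4–B7, B2–B8

Each bag holds 2 vertices, so the decomposition has width 1, which upper-bounds the treewidth. Any graph with an edge has treewidth ≥ 1, and G has the edge 8–5. Therefore the treewidth is 1.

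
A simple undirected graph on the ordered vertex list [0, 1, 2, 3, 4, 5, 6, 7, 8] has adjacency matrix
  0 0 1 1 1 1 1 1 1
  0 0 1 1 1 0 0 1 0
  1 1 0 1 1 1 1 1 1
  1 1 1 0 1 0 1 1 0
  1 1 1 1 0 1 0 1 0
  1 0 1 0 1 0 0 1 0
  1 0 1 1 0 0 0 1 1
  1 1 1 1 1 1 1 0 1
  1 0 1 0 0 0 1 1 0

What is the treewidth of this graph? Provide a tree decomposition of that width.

The largest bag has 5 vertices, giving width 4; this decomposition certifies tw(G) ≤ 4. For the lower bound, the 5 vertices {0, 2, 6, 7, 8} are pairwise adjacent, and any tree decomposition puts a clique entirely inside one bag — forcing width ≥ 4. Therefore the treewidth is 4.

Treewidth 4.
One optimal decomposition is:
Bags: B1 = {0, 2, 3, 4, 7}  B2 = {0, 2, 3, 6, 7}  B3 = {0, 2, 4, 5, 7}  B4 = {0, 2, 6, 7, 8}  B5 = {1, 2, 3, 4, 7}
Tree: B1–B2, B1–B3, B2–B4, B1–B5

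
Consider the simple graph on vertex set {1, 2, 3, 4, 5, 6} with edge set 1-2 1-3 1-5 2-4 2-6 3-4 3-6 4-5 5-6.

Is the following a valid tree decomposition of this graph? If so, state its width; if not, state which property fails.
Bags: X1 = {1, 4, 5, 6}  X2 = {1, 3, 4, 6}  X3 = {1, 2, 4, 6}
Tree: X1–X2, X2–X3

Vertex coverage: the bags together contain {1, 2, 3, 4, 5, 6}, the full vertex set. Edge coverage: each edge of G has both endpoints in at least one bag. Running intersection: for every vertex, the bags containing it form a connected subtree. All three properties hold, so this is a valid tree decomposition of width max|bag| − 1 = 3, and hence tw(G) ≤ 3.

Yes; width 3.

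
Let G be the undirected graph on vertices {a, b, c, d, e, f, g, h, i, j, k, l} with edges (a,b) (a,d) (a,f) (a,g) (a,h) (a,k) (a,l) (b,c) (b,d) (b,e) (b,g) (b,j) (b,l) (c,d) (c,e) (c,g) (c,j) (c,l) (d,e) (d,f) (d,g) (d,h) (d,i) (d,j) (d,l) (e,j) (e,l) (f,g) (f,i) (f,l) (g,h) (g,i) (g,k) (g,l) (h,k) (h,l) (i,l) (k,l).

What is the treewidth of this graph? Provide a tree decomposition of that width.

Treewidth 4.
One optimal decomposition is:
Bags: B1 = {a, b, d, g, l}  B2 = {b, c, d, g, l}  B3 = {a, d, g, h, l}  B4 = {a, d, f, g, l}  B5 = {b, c, d, e, l}  B6 = {d, f, g, i, l}  B7 = {b, c, d, e, j}  B8 = {a, g, h, k, l}
Tree: B1–B2, B1–B3, B3–B4, B2–B5, B4–B6, B5–B7, B3–B8

Every bag has size at most 5, so the width is 5 − 1 = 4 and tw(G) ≤ 4. On the other hand G contains the 5-clique {b, c, d, e, j}. A clique must lie in a single bag of any decomposition, so no decomposition can have width below 4. Hence tw(G) = 4 exactly.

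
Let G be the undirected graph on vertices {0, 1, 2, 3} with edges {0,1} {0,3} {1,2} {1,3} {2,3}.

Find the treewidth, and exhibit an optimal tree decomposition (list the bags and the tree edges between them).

Each bag holds 3 vertices, so the decomposition has width 2, which upper-bounds the treewidth. Conversely, {0, 1, 3} is a clique of size 3, and the vertices of any clique must share a bag in every tree decomposition; so some bag has ≥ 3 vertices and tw(G) ≥ 2. Therefore the treewidth is 2.

Treewidth 2.
Bags: B1 = {1, 2, 3}  B2 = {0, 1, 3}
Tree: B1–B2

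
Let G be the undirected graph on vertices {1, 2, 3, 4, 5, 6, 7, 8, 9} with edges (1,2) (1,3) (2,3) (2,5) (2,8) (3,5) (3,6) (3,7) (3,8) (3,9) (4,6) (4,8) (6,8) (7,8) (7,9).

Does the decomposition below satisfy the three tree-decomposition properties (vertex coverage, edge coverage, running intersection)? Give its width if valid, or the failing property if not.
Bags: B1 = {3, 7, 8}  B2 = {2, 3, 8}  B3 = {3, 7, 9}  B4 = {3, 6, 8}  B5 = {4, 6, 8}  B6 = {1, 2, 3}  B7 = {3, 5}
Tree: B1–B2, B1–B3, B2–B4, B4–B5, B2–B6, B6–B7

A tree decomposition must satisfy three properties: every vertex lies in some bag; for every edge, both endpoints lie together in some bag; and for every vertex, the bags containing it form a connected subtree. Here edge (2,5) lies in no bag, so the decomposition is invalid.

No — edge (2,5) lies in no bag.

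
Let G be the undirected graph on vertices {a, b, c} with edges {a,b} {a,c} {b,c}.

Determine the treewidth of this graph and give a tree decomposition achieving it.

A single bag containing all 3 vertices is trivially a valid decomposition of width 2. On the other hand G contains the 3-clique {a, b, c}. A clique must lie in a single bag of any decomposition, so no decomposition can have width below 2. The upper and lower bounds meet at 2, so that is the treewidth.

Treewidth 2.
One such decomposition:
Bags: B1 = {a, b, c}
Tree: (single bag)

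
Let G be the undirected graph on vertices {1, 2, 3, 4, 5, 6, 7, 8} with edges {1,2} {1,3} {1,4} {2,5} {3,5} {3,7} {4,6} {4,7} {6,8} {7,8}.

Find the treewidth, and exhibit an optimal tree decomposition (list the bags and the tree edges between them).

Every bag has size at most 3, so the width is 3 − 1 = 2 and tw(G) ≤ 2. Since 6–8–7–4–6 is a cycle in G, G is not acyclic. Forests are exactly the graphs of treewidth ≤ 1, so tw(G) ≥ 2. The upper and lower bounds meet at 2, so that is the treewidth.

Treewidth 2.
Bags: B1 = {4, 6, 8}  B2 = {4, 7, 8}  B3 = {1, 4, 7}  B4 = {1, 3, 7}  B5 = {1, 2, 3}  B6 = {2, 3, 5}
Tree: B1–B2, B2–B3, B3–B4, B4–B5, B5–B6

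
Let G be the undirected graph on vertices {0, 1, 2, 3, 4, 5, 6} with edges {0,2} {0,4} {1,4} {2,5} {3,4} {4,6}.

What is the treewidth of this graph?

1

A width-1 tree decomposition is:
Bags: B1 = {3, 4}  B2 = {0, 4}  B3 = {0, 2}  B4 = {4, 6}  B5 = {2, 5}  B6 = {1, 4}
Tree: B1–B2, B2–B3, B2–B4, B3–B5, B1–B6
Each bag holds 2 vertices, so the decomposition has width 1, which upper-bounds the treewidth. Since G has at least one edge (e.g. 4–3), it is not an edgeless graph, so tw(G) ≥ 1. Combining the bounds, tw(G) = 1.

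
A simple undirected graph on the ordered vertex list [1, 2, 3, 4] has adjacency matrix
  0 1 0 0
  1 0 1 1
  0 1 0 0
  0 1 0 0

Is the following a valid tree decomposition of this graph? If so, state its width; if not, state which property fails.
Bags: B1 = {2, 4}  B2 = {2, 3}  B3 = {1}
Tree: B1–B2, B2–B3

No — edge (2,1) lies in no bag.

A tree decomposition must satisfy three properties: every vertex lies in some bag; for every edge, both endpoints lie together in some bag; and for every vertex, the bags containing it form a connected subtree. Here edge (2,1) lies in no bag, so the decomposition is invalid.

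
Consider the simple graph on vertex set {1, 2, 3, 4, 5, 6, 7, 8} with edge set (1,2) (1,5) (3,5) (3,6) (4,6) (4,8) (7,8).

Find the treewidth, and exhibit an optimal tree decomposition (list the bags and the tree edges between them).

The largest bag has 2 vertices, giving width 1; this decomposition certifies tw(G) ≤ 1. G has an edge, so its treewidth is at least 1. Combining the bounds, tw(G) = 1.

Treewidth 1.
One such decomposition:
Bags: B1 = {1, 2}  B2 = {1, 5}  B3 = {3, 5}  B4 = {3, 6}  B5 = {4, 6}  B6 = {4, 8}  B7 = {7, 8}
Tree: B1–B2, B2–B3, B3–B4, B4–B5, B5–B6, B6–B7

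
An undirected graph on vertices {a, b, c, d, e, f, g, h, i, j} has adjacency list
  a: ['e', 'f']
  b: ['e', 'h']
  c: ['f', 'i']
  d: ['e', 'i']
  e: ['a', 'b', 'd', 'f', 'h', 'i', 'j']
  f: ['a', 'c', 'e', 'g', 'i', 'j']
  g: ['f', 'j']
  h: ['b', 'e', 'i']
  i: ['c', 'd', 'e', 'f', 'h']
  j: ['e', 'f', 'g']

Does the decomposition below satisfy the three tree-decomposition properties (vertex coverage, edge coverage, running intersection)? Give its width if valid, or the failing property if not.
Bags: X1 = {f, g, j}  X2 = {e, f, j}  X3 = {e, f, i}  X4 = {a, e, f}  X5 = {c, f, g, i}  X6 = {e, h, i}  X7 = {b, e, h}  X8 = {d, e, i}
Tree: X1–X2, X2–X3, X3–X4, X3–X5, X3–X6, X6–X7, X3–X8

No — bags containing vertex g are not connected in the tree.

A tree decomposition must satisfy three properties: every vertex lies in some bag; for every edge, both endpoints lie together in some bag; and for every vertex, the bags containing it form a connected subtree. Here bags containing vertex g are not connected in the tree, so the decomposition is invalid.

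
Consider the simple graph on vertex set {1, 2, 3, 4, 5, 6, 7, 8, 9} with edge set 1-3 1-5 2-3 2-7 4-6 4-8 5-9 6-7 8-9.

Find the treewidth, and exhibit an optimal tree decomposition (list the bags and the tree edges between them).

Each bag holds 3 vertices, so the decomposition has width 2, which upper-bounds the treewidth. Since 6–4–8–9–5–1–3–2–7–6 is a cycle in G, G is not acyclic. Forests are exactly the graphs of treewidth ≤ 1, so tw(G) ≥ 2. The upper and lower bounds meet at 2, so that is the treewidth.

Treewidth 2.
One optimal decomposition is:
Bags: B1 = {4, 6, 8}  B2 = {6, 8, 9}  B3 = {5, 6, 9}  B4 = {1, 5, 6}  B5 = {1, 3, 6}  B6 = {2, 3, 6}  B7 = {2, 6, 7}
Tree: B1–B2, B2–B3, B3–B4, B4–B5, B5–B6, B6–B7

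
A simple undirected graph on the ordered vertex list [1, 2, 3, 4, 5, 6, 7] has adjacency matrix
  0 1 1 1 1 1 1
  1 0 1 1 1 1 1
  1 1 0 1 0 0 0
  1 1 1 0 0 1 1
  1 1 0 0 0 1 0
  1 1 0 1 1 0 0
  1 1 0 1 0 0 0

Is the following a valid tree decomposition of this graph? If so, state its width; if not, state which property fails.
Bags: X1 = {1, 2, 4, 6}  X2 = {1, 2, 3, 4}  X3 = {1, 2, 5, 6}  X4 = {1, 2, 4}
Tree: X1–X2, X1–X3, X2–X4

No — vertex 7 appears in no bag.

A tree decomposition must satisfy three properties: every vertex lies in some bag; for every edge, both endpoints lie together in some bag; and for every vertex, the bags containing it form a connected subtree. Here vertex 7 appears in no bag, so the decomposition is invalid.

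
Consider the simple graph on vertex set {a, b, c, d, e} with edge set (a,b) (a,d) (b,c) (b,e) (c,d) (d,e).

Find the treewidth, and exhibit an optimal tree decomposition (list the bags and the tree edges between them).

Every bag has size at most 3, so the width is 3 − 1 = 2 and tw(G) ≤ 2. Since e–d–a–b–e is a cycle in G, G is not acyclic. Forests are exactly the graphs of treewidth ≤ 1, so tw(G) ≥ 2. Hence tw(G) = 2 exactly.

Treewidth 2.
One optimal decomposition is:
Bags: B1 = {b, d, e}  B2 = {a, b, d}  B3 = {b, c, d}
Tree: B1–B2, B2–B3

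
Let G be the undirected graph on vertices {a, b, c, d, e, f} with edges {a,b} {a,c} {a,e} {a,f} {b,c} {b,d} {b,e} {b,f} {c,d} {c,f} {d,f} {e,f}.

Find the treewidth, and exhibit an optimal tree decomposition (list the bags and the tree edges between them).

Each bag holds 4 vertices, so the decomposition has width 3, which upper-bounds the treewidth. For the lower bound, the 4 vertices {a, b, e, f} are pairwise adjacent, and any tree decomposition puts a clique entirely inside one bag — forcing width ≥ 3. The upper and lower bounds meet at 3, so that is the treewidth.

Treewidth 3.
One such decomposition:
Bags: B1 = {a, b, c, f}  B2 = {a, b, e, f}  B3 = {b, c, d, f}
Tree: B1–B2, B1–B3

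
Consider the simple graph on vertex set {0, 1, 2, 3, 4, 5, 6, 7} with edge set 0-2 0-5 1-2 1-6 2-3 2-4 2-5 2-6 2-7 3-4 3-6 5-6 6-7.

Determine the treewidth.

2

A width-2 tree decomposition is:
Bags: B1 = {2, 6, 7}  B2 = {2, 5, 6}  B3 = {0, 2, 5}  B4 = {1, 2, 6}  B5 = {2, 3, 6}  B6 = {2, 3, 4}
Tree: B1–B2, B2–B3, B2–B4, B4–B5, B5–B6
Each bag holds 3 vertices, so the decomposition has width 2, which upper-bounds the treewidth. Conversely, {0, 2, 5} is a clique of size 3, and the vertices of any clique must share a bag in every tree decomposition; so some bag has ≥ 3 vertices and tw(G) ≥ 2. The upper and lower bounds meet at 2, so that is the treewidth.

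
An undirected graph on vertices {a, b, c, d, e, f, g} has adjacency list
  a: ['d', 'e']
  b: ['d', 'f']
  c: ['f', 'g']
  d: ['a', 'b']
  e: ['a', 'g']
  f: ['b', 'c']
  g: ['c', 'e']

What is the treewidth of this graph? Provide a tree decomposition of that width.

Every bag has size at most 3, so the width is 3 − 1 = 2 and tw(G) ≤ 2. The edges e–a–d–b–f–c–g–e form a cycle, so G is not a tree and its treewidth is at least 2. Therefore the treewidth is 2.

Treewidth 2.
One optimal decomposition is:
Bags: B1 = {a, d, e}  B2 = {b, d, e}  B3 = {b, e, f}  B4 = {c, e, f}  B5 = {c, e, g}
Tree: B1–B2, B2–B3, B3–B4, B4–B5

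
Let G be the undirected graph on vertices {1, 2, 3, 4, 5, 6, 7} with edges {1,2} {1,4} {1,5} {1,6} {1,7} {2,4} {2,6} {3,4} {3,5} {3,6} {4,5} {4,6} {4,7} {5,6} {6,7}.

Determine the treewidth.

A width-3 tree decomposition is:
Bags: B1 = {1, 4, 6, 7}  B2 = {1, 4, 5, 6}  B3 = {1, 2, 4, 6}  B4 = {3, 4, 5, 6}
Tree: B1–B2, B2–B3, B2–B4
Each bag holds 4 vertices, so the decomposition has width 3, which upper-bounds the treewidth. On the other hand G contains the 4-clique {1, 2, 4, 6}. A clique must lie in a single bag of any decomposition, so no decomposition can have width below 3. The upper and lower bounds meet at 3, so that is the treewidth.

3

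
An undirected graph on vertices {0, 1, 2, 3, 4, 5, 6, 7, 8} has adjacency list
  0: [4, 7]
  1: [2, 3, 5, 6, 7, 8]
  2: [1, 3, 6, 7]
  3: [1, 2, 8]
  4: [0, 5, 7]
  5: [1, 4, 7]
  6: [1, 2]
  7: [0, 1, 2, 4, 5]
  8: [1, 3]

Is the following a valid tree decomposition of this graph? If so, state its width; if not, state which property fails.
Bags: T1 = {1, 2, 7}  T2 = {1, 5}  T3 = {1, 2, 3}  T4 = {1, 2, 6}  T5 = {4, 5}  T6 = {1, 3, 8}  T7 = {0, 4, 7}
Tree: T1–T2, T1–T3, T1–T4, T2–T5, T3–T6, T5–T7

A tree decomposition must satisfy three properties: every vertex lies in some bag; for every edge, both endpoints lie together in some bag; and for every vertex, the bags containing it form a connected subtree. Here edge (7,5) lies in no bag, so the decomposition is invalid.

No — edge (7,5) lies in no bag.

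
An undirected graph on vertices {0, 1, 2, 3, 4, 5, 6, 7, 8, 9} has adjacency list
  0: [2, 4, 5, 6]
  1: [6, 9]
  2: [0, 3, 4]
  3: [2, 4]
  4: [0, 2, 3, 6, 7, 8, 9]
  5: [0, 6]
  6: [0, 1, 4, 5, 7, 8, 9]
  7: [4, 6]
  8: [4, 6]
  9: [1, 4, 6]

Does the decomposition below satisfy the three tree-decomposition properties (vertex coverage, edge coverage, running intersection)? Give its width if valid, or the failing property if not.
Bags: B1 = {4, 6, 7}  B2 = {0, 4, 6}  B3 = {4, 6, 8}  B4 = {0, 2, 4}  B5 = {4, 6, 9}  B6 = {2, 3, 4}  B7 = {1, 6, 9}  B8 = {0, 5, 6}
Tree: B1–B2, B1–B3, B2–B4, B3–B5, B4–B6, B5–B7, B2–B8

Every vertex of G appears in some bag (union = {0, 1, 2, 3, 4, 5, 6, 7, 8, 9}); every edge is covered by a bag; and for each vertex v the set of bags containing v is connected in the bag tree. The decomposition is therefore valid. The largest bag has 3 vertices, so the width is 2.

Yes; width 2.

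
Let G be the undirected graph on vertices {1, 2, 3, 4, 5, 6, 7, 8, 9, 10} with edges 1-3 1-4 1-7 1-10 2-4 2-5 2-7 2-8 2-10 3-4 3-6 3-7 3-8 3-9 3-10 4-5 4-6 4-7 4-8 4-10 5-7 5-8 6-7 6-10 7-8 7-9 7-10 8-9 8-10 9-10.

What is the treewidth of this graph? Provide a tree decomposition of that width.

The largest bag has 5 vertices, giving width 4; this decomposition certifies tw(G) ≤ 4. For the lower bound, the 5 vertices {3, 7, 8, 9, 10} are pairwise adjacent, and any tree decomposition puts a clique entirely inside one bag — forcing width ≥ 4. Combining the bounds, tw(G) = 4.

Treewidth 4.
One such decomposition:
Bags: B1 = {3, 4, 7, 8, 10}  B2 = {1, 3, 4, 7, 10}  B3 = {3, 7, 8, 9, 10}  B4 = {3, 4, 6, 7, 10}  B5 = {2, 4, 7, 8, 10}  B6 = {2, 4, 5, 7, 8}
Tree: B1–B2, B1–B3, B2–B4, B1–B5, B5–B6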